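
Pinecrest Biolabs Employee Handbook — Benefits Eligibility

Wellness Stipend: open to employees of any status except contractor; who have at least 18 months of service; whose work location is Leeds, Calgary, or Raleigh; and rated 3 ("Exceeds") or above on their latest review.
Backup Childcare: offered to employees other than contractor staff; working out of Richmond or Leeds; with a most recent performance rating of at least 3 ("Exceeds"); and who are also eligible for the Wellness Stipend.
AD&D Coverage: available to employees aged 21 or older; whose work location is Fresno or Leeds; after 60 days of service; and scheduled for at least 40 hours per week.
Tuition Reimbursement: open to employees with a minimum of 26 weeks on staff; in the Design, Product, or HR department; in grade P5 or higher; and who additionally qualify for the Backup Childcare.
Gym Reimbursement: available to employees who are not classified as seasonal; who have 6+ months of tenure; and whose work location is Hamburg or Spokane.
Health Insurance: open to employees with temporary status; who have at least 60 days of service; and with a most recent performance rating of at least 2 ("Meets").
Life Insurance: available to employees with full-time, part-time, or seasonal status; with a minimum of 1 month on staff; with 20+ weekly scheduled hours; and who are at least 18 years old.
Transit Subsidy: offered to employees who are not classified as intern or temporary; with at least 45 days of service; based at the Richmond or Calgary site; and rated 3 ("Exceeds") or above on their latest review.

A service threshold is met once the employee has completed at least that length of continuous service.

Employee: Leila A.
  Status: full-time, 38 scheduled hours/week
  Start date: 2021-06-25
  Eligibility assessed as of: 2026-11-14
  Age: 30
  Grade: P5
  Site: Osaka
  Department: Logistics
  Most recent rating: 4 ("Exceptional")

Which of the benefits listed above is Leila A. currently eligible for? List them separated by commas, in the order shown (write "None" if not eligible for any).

Life Insurance

Service from 2021-06-25 to 2026-11-14: 1968 days.
Wellness Stipend — status full-time ✓ (not excluded); service 1968 days ≥ 18 months (≈540 days) ✓; site Osaka ✗ (not Leeds, Calgary, or Raleigh) → not eligible.
Backup Childcare — status full-time ✓ (not excluded); site Osaka ✗ (not Richmond or Leeds) → not eligible.
AD&D Coverage — age 30 ≥ 21 ✓; site Osaka ✗ (not Fresno or Leeds) → not eligible.
Tuition Reimbursement — service 1968 days ≥ 26 weeks (≈182 days) ✓; dept Logistics ✗ → not eligible.
Gym Reimbursement — status full-time ✓ (not excluded); service 1968 days ≥ 6 months (≈180 days) ✓; site Osaka ✗ (not Hamburg or Spokane) → not eligible.
Health Insurance — status full-time ✗ (requires temporary) → not eligible.
Life Insurance — status full-time ✓; service 1968 days ≥ 1 month (≈30 days) ✓; 38 hrs/wk ≥ 20 ✓; age 30 ≥ 18 ✓ → eligible.
Transit Subsidy — status full-time ✓ (not excluded); service 1968 days ≥ 45 days ✓; site Osaka ✗ (not Richmond or Calgary) → not eligible.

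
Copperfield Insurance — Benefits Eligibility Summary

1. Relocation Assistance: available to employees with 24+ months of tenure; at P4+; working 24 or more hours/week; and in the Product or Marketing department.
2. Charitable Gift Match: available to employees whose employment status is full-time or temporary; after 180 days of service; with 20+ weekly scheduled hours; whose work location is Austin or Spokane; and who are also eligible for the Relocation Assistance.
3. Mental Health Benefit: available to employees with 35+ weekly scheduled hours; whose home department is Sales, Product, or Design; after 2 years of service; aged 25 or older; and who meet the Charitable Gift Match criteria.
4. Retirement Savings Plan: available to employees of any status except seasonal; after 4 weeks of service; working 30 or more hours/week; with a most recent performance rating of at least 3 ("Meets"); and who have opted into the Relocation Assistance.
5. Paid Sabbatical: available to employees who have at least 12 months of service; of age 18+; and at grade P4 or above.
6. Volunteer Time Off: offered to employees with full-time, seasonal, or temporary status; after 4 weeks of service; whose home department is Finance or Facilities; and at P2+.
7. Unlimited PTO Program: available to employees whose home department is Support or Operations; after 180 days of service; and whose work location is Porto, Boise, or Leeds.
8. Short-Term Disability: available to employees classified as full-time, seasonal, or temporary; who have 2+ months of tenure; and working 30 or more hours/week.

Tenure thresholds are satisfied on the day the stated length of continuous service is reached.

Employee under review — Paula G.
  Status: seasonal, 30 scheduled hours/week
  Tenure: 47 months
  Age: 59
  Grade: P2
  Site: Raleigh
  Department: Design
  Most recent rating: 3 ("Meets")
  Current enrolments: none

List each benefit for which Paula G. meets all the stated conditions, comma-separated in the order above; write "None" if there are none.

Relocation Assistance — service 47 months ≥ 24 months ✓; grade P2 < P4 ✗ → not eligible.
Charitable Gift Match — status seasonal ✗ (requires full-time or temporary) → not eligible.
Mental Health Benefit — 30 hrs/wk < 35 ✗ → not eligible.
Retirement Savings Plan — status seasonal ✗ (excluded) → not eligible.
Paid Sabbatical — service 47 months ≥ 12 months ✓; age 59 ≥ 18 ✓; grade P2 < P4 ✗ → not eligible.
Volunteer Time Off — status seasonal ✓; service 47 months ≥ 4 weeks (≈28 days) ✓; dept Design ✗ → not eligible.
Unlimited PTO Program — dept Design ✗ → not eligible.
Short-Term Disability — status seasonal ✓; service 47 months ≥ 2 months ✓; 30 hrs/wk ≥ 30 ✓ → eligible.

Short-Term Disability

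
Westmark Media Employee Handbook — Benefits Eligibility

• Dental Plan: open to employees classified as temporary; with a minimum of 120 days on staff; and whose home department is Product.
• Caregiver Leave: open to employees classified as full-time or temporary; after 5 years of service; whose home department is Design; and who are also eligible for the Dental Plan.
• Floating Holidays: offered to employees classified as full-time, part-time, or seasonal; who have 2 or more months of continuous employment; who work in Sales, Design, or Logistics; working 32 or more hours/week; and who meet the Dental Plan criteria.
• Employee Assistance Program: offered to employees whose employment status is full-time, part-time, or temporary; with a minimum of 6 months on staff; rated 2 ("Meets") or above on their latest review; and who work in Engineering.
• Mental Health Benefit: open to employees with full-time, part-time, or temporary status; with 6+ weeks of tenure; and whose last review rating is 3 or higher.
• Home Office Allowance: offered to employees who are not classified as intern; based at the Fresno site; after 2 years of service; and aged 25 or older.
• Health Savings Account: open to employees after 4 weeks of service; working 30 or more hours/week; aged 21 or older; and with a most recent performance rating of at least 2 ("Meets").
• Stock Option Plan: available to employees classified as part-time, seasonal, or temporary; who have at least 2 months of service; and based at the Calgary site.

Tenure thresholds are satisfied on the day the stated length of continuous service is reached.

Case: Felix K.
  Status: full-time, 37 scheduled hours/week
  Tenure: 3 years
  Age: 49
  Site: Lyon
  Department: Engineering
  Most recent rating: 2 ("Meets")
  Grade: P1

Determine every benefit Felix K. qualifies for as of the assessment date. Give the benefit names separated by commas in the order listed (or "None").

Employee Assistance Program, Health Savings Account

Dental Plan — status full-time ✗ (requires temporary) → not eligible.
Caregiver Leave — status full-time ✓; service 3 years < 5 years ✗ → not eligible.
Floating Holidays — status full-time ✓; service 3 years ≥ 2 months (≈60 days) ✓; dept Engineering ✗ → not eligible.
Employee Assistance Program — status full-time ✓; service 3 years ≥ 6 months (≈180 days) ✓; rating 2 ≥ 2 ✓; dept Engineering ✓ → eligible.
Mental Health Benefit — status full-time ✓; service 3 years ≥ 6 weeks (≈42 days) ✓; rating 2 < 3 ✗ → not eligible.
Home Office Allowance — status full-time ✓ (not excluded); site Lyon ✗ (not Fresno) → not eligible.
Health Savings Account — service 3 years ≥ 4 weeks (≈28 days) ✓; 37 hrs/wk ≥ 30 ✓; age 49 ≥ 21 ✓; rating 2 ≥ 2 ✓ → eligible.
Stock Option Plan — status full-time ✗ (requires part-time, seasonal, or temporary) → not eligible.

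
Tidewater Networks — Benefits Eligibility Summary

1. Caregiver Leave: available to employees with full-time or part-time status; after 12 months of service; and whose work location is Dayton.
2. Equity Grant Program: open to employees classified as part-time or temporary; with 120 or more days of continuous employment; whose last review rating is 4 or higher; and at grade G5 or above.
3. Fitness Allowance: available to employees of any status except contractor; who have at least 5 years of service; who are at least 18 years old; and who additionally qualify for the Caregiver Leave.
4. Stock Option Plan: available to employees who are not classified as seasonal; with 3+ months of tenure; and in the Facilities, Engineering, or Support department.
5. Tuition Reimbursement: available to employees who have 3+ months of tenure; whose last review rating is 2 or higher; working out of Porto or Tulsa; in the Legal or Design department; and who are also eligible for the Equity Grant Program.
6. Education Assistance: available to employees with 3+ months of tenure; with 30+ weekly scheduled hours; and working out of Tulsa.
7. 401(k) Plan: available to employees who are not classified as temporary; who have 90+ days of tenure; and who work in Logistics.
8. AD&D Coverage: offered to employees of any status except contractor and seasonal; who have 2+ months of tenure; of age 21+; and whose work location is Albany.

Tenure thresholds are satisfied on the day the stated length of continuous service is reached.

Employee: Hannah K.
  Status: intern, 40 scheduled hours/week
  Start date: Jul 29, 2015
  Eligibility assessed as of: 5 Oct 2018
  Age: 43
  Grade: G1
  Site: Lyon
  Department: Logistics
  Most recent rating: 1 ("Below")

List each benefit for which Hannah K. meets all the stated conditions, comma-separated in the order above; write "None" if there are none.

Service from Jul 29, 2015 to 5 Oct 2018: 1164 days.
Caregiver Leave — status intern ✗ (requires full-time or part-time) → not eligible.
Equity Grant Program — status intern ✗ (requires part-time or temporary) → not eligible.
Fitness Allowance — status intern ✓ (not excluded); service 1164 days < 5 years (≈1825 days) ✗ → not eligible.
Stock Option Plan — status intern ✓ (not excluded); service 1164 days ≥ 3 months (≈90 days) ✓; dept Logistics ✗ → not eligible.
Tuition Reimbursement — service 1164 days ≥ 3 months (≈90 days) ✓; rating 1 < 2 ✗ → not eligible.
Education Assistance — service 1164 days ≥ 3 months (≈90 days) ✓; 40 hrs/wk ≥ 30 ✓; site Lyon ✗ (not Tulsa) → not eligible.
401(k) Plan — status intern ✓ (not excluded); service 1164 days ≥ 90 days ✓; dept Logistics ✓ → eligible.
AD&D Coverage — status intern ✓ (not excluded); service 1164 days ≥ 2 months (≈60 days) ✓; age 43 ≥ 21 ✓; site Lyon ✗ (not Albany) → not eligible.

401(k) Plan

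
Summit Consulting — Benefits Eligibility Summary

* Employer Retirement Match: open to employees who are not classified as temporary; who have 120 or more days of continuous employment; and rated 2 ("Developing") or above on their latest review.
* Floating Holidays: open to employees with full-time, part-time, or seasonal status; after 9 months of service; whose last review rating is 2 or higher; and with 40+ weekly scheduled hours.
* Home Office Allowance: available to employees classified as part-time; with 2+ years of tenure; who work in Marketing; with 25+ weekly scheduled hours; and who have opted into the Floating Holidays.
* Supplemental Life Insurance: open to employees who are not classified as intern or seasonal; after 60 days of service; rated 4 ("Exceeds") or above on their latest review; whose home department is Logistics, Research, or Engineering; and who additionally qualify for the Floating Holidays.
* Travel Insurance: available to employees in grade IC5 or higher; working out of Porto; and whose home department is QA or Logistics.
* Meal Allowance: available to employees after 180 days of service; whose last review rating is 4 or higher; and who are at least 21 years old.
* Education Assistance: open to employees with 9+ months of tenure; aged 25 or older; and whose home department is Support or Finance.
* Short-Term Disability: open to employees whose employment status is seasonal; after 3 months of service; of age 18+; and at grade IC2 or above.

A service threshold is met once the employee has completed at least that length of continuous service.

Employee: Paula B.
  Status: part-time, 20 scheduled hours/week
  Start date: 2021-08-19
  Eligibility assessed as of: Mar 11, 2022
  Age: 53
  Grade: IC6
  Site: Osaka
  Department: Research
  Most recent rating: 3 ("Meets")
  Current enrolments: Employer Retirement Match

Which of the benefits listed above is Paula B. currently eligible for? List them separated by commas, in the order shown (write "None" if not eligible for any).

Service from 2021-08-19 to Mar 11, 2022: 204 days.
Employer Retirement Match — status part-time ✓ (not excluded); service 204 days ≥ 120 days ✓; rating 3 ≥ 2 ✓ → eligible.
Floating Holidays — status part-time ✓; service 204 days < 9 months (≈270 days) ✗ → not eligible.
Home Office Allowance — status part-time ✓; service 204 days < 2 years (≈730 days) ✗ → not eligible.
Supplemental Life Insurance — status part-time ✓ (not excluded); service 204 days ≥ 60 days ✓; rating 3 < 4 ✗ → not eligible.
Travel Insurance — grade IC6 ≥ IC5 ✓; site Osaka ✗ (not Porto) → not eligible.
Meal Allowance — service 204 days ≥ 180 days ✓; rating 3 < 4 ✗ → not eligible.
Education Assistance — service 204 days < 9 months (≈270 days) ✗ → not eligible.
Short-Term Disability — status part-time ✗ (requires seasonal) → not eligible.

Employer Retirement Match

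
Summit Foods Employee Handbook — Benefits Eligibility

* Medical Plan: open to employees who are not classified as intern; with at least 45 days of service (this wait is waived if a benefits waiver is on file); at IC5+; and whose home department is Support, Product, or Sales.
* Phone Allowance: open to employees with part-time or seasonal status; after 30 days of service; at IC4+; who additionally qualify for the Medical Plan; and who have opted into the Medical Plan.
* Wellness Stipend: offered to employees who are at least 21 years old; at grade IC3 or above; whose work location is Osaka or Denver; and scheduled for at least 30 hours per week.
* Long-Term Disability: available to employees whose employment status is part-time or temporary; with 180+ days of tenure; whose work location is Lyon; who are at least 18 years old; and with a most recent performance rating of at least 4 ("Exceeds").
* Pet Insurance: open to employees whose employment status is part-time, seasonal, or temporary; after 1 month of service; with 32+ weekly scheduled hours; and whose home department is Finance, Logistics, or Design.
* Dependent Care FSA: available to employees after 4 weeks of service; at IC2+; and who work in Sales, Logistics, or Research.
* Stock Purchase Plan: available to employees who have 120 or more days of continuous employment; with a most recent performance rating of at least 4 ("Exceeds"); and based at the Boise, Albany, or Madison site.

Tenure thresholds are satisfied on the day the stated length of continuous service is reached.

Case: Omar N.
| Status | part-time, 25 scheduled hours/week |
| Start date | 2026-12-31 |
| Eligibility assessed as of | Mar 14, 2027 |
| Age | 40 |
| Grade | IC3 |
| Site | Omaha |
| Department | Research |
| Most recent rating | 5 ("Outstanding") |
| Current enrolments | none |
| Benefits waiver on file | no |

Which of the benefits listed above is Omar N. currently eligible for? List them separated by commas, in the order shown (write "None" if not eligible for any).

Dependent Care FSA

Service from 2026-12-31 to Mar 14, 2027: 73 days.
Medical Plan — status part-time ✓ (not excluded); no waiver, service 73 days ≥ 45 days ✓; grade IC3 < IC5 ✗ → not eligible.
Phone Allowance — status part-time ✓; service 73 days ≥ 30 days ✓; grade IC3 < IC4 ✗ → not eligible.
Wellness Stipend — age 40 ≥ 21 ✓; grade IC3 ≥ IC3 ✓; site Omaha ✗ (not Osaka or Denver) → not eligible.
Long-Term Disability — status part-time ✓; service 73 days < 180 days ✗ → not eligible.
Pet Insurance — status part-time ✓; service 73 days ≥ 1 month (≈30 days) ✓; 25 hrs/wk < 32 ✗ → not eligible.
Dependent Care FSA — service 73 days ≥ 4 weeks (≈28 days) ✓; grade IC3 ≥ IC2 ✓; dept Research ✓ → eligible.
Stock Purchase Plan — service 73 days < 120 days ✗ → not eligible.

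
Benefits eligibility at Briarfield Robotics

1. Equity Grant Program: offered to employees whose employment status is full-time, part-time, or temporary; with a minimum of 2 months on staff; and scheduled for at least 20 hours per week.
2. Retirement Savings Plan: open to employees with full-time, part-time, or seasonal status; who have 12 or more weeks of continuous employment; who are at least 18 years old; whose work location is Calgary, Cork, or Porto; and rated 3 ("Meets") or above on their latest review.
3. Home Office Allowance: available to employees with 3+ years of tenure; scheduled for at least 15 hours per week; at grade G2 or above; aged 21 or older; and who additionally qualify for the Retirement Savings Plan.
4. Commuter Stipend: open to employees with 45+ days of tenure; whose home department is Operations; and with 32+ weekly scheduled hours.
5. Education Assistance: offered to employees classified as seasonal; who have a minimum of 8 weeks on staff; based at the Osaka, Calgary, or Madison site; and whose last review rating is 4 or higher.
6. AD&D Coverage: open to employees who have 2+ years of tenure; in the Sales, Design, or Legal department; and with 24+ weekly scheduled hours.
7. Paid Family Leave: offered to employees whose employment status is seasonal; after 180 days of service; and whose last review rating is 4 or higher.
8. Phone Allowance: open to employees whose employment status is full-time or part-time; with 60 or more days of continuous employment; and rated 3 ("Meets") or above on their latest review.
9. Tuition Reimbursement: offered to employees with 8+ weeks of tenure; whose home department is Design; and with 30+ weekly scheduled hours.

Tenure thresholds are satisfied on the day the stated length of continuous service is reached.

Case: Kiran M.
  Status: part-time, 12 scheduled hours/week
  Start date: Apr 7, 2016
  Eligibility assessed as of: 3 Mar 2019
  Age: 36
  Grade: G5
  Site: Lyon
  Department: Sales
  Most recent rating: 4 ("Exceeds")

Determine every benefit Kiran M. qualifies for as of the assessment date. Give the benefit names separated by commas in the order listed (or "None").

Service from Apr 7, 2016 to 3 Mar 2019: 1060 days.
Equity Grant Program — status part-time ✓; service 1060 days ≥ 2 months (≈60 days) ✓; 12 hrs/wk < 20 ✗ → not eligible.
Retirement Savings Plan — status part-time ✓; service 1060 days ≥ 12 weeks (≈84 days) ✓; age 36 ≥ 18 ✓; site Lyon ✗ (not Calgary, Cork, or Porto) → not eligible.
Home Office Allowance — service 1060 days < 3 years (≈1095 days) ✗ → not eligible.
Commuter Stipend — service 1060 days ≥ 45 days ✓; dept Sales ✗ → not eligible.
Education Assistance — status part-time ✗ (requires seasonal) → not eligible.
AD&D Coverage — service 1060 days ≥ 2 years (≈730 days) ✓; dept Sales ✓; 12 hrs/wk < 24 ✗ → not eligible.
Paid Family Leave — status part-time ✗ (requires seasonal) → not eligible.
Phone Allowance — status part-time ✓; service 1060 days ≥ 60 days ✓; rating 4 ≥ 3 ✓ → eligible.
Tuition Reimbursement — service 1060 days ≥ 8 weeks (≈56 days) ✓; dept Sales ✗ → not eligible.

Phone Allowance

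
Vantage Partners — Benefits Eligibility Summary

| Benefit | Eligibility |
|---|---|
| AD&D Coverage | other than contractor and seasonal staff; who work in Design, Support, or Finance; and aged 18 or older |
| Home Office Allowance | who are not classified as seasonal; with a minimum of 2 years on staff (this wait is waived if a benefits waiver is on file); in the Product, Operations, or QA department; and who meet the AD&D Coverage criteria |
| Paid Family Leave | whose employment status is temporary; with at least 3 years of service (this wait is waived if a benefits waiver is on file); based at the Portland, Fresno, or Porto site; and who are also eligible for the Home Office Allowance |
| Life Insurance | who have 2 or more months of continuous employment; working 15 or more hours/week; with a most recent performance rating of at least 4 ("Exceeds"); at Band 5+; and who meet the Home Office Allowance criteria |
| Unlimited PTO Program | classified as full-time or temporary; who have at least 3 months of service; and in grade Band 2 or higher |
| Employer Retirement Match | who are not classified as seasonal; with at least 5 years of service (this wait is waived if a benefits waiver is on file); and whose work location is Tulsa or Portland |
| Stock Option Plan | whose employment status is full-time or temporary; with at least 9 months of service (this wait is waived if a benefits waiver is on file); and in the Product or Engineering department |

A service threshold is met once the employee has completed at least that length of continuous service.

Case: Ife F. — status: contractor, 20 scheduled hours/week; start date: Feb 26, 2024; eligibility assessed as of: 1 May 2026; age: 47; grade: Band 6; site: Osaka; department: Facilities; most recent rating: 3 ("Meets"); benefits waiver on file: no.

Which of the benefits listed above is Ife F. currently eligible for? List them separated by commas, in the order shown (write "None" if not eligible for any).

None

Service from Feb 26, 2024 to 1 May 2026: 795 days.
AD&D Coverage — status contractor ✗ (excluded) → not eligible.
Home Office Allowance — status contractor ✓ (not excluded); no waiver, service 795 days ≥ 2 years (≈730 days) ✓; dept Facilities ✗ → not eligible.
Paid Family Leave — status contractor ✗ (requires temporary) → not eligible.
Life Insurance — service 795 days ≥ 2 months (≈60 days) ✓; 20 hrs/wk ≥ 15 ✓; rating 3 < 4 ✗ → not eligible.
Unlimited PTO Program — status contractor ✗ (requires full-time or temporary) → not eligible.
Employer Retirement Match — status contractor ✓ (not excluded); no waiver, service 795 days < 5 years (≈1825 days) ✗ → not eligible.
Stock Option Plan — status contractor ✗ (requires full-time or temporary) → not eligible.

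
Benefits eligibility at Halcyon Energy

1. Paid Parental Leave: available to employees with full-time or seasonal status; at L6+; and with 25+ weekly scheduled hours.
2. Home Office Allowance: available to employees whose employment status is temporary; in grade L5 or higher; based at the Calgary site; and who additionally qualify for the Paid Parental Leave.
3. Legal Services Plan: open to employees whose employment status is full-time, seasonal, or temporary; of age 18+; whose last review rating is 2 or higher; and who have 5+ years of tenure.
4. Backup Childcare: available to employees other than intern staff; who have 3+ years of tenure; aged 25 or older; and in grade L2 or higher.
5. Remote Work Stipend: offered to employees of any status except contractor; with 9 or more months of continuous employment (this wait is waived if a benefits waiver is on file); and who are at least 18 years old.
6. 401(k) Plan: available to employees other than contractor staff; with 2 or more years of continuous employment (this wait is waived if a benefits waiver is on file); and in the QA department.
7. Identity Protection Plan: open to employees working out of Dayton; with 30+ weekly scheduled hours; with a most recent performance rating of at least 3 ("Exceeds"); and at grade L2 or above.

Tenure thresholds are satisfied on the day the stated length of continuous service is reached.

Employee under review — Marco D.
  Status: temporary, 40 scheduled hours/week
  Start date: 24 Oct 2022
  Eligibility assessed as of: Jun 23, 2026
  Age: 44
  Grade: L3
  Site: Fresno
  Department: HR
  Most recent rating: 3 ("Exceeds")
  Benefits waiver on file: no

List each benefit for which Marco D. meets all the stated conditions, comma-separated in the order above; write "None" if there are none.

Backup Childcare, Remote Work Stipend

Service from 24 Oct 2022 to Jun 23, 2026: 1338 days.
Paid Parental Leave — status temporary ✗ (requires full-time or seasonal) → not eligible.
Home Office Allowance — status temporary ✓; grade L3 < L5 ✗ → not eligible.
Legal Services Plan — status temporary ✓; age 44 ≥ 18 ✓; rating 3 ≥ 2 ✓; service 1338 days < 5 years (≈1825 days) ✗ → not eligible.
Backup Childcare — status temporary ✓ (not excluded); service 1338 days ≥ 3 years (≈1095 days) ✓; age 44 ≥ 25 ✓; grade L3 ≥ L2 ✓ → eligible.
Remote Work Stipend — status temporary ✓ (not excluded); no waiver, service 1338 days ≥ 9 months (≈270 days) ✓; age 44 ≥ 18 ✓ → eligible.
401(k) Plan — status temporary ✓ (not excluded); no waiver, service 1338 days ≥ 2 years (≈730 days) ✓; dept HR ✗ → not eligible.
Identity Protection Plan — site Fresno ✗ (not Dayton) → not eligible.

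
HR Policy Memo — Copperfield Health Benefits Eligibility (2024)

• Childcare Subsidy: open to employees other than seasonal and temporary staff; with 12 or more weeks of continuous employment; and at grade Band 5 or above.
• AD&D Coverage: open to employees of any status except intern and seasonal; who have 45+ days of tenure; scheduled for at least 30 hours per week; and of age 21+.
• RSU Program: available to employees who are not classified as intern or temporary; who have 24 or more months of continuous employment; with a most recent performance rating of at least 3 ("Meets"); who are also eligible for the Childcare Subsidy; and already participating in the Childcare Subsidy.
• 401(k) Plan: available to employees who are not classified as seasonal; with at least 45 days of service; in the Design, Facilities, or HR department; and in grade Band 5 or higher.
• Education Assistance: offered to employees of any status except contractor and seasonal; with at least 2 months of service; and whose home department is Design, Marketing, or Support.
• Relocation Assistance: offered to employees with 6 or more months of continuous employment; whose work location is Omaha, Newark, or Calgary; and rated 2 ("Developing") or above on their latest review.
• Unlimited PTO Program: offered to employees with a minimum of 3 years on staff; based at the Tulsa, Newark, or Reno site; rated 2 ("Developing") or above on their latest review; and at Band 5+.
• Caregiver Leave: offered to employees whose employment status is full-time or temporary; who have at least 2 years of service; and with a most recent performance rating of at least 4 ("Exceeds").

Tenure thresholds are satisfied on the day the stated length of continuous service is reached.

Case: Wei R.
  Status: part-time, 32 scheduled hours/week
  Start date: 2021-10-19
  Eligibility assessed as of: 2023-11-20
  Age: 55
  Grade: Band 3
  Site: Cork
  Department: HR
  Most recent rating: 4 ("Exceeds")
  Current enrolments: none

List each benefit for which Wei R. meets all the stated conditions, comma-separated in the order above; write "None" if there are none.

Service from 2021-10-19 to 2023-11-20: 762 days.
Childcare Subsidy — status part-time ✓ (not excluded); service 762 days ≥ 12 weeks (≈84 days) ✓; grade Band 3 < Band 5 ✗ → not eligible.
AD&D Coverage — status part-time ✓ (not excluded); service 762 days ≥ 45 days ✓; 32 hrs/wk ≥ 30 ✓; age 55 ≥ 21 ✓ → eligible.
RSU Program — status part-time ✓ (not excluded); service 762 days ≥ 24 months (≈720 days) ✓; rating 4 ≥ 3 ✓; not eligible for Childcare Subsidy ✗ → not eligible.
401(k) Plan — status part-time ✓ (not excluded); service 762 days ≥ 45 days ✓; dept HR ✓; grade Band 3 < Band 5 ✗ → not eligible.
Education Assistance — status part-time ✓ (not excluded); service 762 days ≥ 2 months (≈60 days) ✓; dept HR ✗ → not eligible.
Relocation Assistance — service 762 days ≥ 6 months (≈180 days) ✓; site Cork ✗ (not Omaha, Newark, or Calgary) → not eligible.
Unlimited PTO Program — service 762 days < 3 years (≈1095 days) ✗ → not eligible.
Caregiver Leave — status part-time ✗ (requires full-time or temporary) → not eligible.

AD&D Coverage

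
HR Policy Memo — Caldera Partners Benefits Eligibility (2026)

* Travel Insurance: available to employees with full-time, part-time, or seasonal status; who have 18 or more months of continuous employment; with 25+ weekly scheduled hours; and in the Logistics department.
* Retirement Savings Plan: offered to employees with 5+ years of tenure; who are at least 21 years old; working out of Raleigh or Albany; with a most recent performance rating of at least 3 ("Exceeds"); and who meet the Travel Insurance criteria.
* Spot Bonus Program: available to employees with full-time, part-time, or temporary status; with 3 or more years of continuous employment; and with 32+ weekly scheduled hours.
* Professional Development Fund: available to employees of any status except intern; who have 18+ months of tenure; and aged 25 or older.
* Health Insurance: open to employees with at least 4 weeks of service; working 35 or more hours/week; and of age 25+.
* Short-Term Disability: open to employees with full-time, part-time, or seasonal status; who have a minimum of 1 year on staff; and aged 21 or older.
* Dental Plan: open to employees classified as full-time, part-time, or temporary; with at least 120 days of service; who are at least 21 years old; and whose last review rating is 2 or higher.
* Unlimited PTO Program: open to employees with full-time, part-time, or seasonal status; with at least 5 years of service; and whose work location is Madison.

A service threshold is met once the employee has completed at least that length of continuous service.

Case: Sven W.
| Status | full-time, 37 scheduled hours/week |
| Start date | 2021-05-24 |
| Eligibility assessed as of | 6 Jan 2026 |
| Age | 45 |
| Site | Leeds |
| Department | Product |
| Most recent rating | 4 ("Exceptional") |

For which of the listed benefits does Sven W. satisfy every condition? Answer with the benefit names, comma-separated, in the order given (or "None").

Spot Bonus Program, Professional Development Fund, Health Insurance, Short-Term Disability, Dental Plan

Service from 2021-05-24 to 6 Jan 2026: 1688 days.
Travel Insurance — status full-time ✓; service 1688 days ≥ 18 months (≈540 days) ✓; 37 hrs/wk ≥ 25 ✓; dept Product ✗ → not eligible.
Retirement Savings Plan — service 1688 days < 5 years (≈1825 days) ✗ → not eligible.
Spot Bonus Program — status full-time ✓; service 1688 days ≥ 3 years (≈1095 days) ✓; 37 hrs/wk ≥ 32 ✓ → eligible.
Professional Development Fund — status full-time ✓ (not excluded); service 1688 days ≥ 18 months (≈540 days) ✓; age 45 ≥ 25 ✓ → eligible.
Health Insurance — service 1688 days ≥ 4 weeks (≈28 days) ✓; 37 hrs/wk ≥ 35 ✓; age 45 ≥ 25 ✓ → eligible.
Short-Term Disability — status full-time ✓; service 1688 days ≥ 1 year (≈365 days) ✓; age 45 ≥ 21 ✓ → eligible.
Dental Plan — status full-time ✓; service 1688 days ≥ 120 days ✓; age 45 ≥ 21 ✓; rating 4 ≥ 2 ✓ → eligible.
Unlimited PTO Program — status full-time ✓; service 1688 days < 5 years (≈1825 days) ✗ → not eligible.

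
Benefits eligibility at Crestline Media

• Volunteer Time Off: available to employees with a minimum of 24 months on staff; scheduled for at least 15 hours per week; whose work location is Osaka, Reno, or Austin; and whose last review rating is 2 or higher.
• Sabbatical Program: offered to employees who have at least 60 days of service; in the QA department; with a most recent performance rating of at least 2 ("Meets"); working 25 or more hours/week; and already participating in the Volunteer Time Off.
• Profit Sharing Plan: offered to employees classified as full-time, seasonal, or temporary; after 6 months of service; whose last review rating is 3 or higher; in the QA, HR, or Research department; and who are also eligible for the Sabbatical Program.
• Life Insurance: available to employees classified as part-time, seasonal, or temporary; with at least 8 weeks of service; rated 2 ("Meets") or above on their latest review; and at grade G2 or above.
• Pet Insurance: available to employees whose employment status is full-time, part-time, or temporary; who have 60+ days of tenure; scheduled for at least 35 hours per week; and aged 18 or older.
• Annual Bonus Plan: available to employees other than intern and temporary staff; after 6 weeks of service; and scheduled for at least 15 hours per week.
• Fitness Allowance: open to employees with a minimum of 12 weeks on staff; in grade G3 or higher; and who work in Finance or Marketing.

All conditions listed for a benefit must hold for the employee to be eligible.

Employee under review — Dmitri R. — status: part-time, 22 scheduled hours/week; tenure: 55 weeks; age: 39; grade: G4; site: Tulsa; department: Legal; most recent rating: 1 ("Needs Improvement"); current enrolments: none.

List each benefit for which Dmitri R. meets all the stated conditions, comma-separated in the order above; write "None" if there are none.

Volunteer Time Off — service 55 weeks < 24 months (≈720 days) ✗ → not eligible.
Sabbatical Program — service 55 weeks ≥ 60 days ✓; dept Legal ✗ → not eligible.
Profit Sharing Plan — status part-time ✗ (requires full-time, seasonal, or temporary) → not eligible.
Life Insurance — status part-time ✓; service 55 weeks ≥ 8 weeks ✓; rating 1 < 2 ✗ → not eligible.
Pet Insurance — status part-time ✓; service 55 weeks ≥ 60 days ✓; 22 hrs/wk < 35 ✗ → not eligible.
Annual Bonus Plan — status part-time ✓ (not excluded); service 55 weeks ≥ 6 weeks ✓; 22 hrs/wk ≥ 15 ✓ → eligible.
Fitness Allowance — service 55 weeks ≥ 12 weeks ✓; grade G4 ≥ G3 ✓; dept Legal ✗ → not eligible.

Annual Bonus Plan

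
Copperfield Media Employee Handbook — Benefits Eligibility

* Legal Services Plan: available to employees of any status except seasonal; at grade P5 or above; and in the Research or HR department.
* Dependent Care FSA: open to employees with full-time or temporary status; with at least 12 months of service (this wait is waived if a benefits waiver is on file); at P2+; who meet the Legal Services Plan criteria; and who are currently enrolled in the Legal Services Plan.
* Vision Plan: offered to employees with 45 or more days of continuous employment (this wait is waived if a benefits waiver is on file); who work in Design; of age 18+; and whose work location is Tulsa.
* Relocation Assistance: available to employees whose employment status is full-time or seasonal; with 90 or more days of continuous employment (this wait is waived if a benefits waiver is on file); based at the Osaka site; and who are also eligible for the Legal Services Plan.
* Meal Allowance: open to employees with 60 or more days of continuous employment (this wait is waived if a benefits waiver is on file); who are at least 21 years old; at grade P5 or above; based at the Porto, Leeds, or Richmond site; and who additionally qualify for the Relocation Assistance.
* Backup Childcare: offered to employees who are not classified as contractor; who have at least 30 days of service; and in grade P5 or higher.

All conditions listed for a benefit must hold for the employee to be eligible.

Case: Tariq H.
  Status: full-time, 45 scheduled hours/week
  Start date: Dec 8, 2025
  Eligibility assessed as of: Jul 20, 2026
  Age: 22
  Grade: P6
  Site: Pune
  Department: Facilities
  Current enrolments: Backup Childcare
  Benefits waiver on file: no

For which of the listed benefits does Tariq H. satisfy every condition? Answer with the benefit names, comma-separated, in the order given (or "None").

Service from Dec 8, 2025 to Jul 20, 2026: 224 days.
Legal Services Plan — status full-time ✓ (not excluded); grade P6 ≥ P5 ✓; dept Facilities ✗ → not eligible.
Dependent Care FSA — status full-time ✓; no waiver, service 224 days < 12 months (≈360 days) ✗ → not eligible.
Vision Plan — no waiver, service 224 days ≥ 45 days ✓; dept Facilities ✗ → not eligible.
Relocation Assistance — status full-time ✓; no waiver, service 224 days ≥ 90 days ✓; site Pune ✗ (not Osaka) → not eligible.
Meal Allowance — no waiver, service 224 days ≥ 60 days ✓; age 22 ≥ 21 ✓; grade P6 ≥ P5 ✓; site Pune ✗ (not Porto, Leeds, or Richmond) → not eligible.
Backup Childcare — status full-time ✓ (not excluded); service 224 days ≥ 30 days ✓; grade P6 ≥ P5 ✓ → eligible.

Backup Childcare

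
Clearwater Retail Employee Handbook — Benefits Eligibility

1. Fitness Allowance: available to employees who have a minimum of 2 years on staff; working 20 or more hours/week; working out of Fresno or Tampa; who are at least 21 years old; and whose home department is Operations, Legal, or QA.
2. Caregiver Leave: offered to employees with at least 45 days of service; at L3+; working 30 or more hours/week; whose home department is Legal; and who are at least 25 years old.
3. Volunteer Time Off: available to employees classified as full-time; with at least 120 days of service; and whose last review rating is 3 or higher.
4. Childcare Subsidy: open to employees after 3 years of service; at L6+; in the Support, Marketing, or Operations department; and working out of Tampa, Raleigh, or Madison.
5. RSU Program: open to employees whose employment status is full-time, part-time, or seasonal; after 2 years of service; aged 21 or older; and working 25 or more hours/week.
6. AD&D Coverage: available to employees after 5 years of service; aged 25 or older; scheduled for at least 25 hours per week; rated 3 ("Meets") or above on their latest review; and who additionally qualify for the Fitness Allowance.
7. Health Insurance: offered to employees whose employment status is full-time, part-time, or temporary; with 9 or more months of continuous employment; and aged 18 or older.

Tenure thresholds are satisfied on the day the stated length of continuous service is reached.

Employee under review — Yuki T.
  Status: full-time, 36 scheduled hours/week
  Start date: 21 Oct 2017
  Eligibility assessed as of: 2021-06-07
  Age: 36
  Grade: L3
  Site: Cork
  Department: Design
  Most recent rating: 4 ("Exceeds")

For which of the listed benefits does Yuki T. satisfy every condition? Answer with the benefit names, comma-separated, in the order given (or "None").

Volunteer Time Off, RSU Program, Health Insurance

Service from 21 Oct 2017 to 2021-06-07: 1325 days.
Fitness Allowance — service 1325 days ≥ 2 years (≈730 days) ✓; 36 hrs/wk ≥ 20 ✓; site Cork ✗ (not Fresno or Tampa) → not eligible.
Caregiver Leave — service 1325 days ≥ 45 days ✓; grade L3 ≥ L3 ✓; 36 hrs/wk ≥ 30 ✓; dept Design ✗ → not eligible.
Volunteer Time Off — status full-time ✓; service 1325 days ≥ 120 days ✓; rating 4 ≥ 3 ✓ → eligible.
Childcare Subsidy — service 1325 days ≥ 3 years (≈1095 days) ✓; grade L3 < L6 ✗ → not eligible.
RSU Program — status full-time ✓; service 1325 days ≥ 2 years (≈730 days) ✓; age 36 ≥ 21 ✓; 36 hrs/wk ≥ 25 ✓ → eligible.
AD&D Coverage — service 1325 days < 5 years (≈1825 days) ✗ → not eligible.
Health Insurance — status full-time ✓; service 1325 days ≥ 9 months (≈270 days) ✓; age 36 ≥ 18 ✓ → eligible.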